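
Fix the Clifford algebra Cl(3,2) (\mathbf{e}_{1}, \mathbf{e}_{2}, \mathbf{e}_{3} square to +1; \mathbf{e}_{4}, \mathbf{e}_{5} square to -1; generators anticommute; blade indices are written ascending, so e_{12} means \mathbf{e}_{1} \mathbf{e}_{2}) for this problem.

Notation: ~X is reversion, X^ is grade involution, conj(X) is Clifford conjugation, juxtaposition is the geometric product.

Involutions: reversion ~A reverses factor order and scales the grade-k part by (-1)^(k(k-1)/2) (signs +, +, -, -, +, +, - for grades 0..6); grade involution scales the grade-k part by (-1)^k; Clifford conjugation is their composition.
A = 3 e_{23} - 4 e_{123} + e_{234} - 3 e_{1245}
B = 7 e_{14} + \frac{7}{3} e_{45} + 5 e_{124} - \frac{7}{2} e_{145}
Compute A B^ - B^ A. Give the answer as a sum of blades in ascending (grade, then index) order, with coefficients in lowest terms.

first term: -\frac{21}{2} e_{2} - 15 e_{5} + 7 e_{12} - 5 e_{13} + 21 e_{25} - 20 e_{34} + 7 e_{123} + 15 e_{134} - 28 e_{234} - \frac{7}{3} e_{235} + 21 e_{1234} + \frac{7}{2} e_{1235} - 7 e_{2345} + \frac{7}{6} e_{12345}
second term: \frac{21}{2} e_{2} + 15 e_{5} + 7 e_{12} + 5 e_{13} + 21 e_{25} + 20 e_{34} - 7 e_{123} - 15 e_{134} + 28 e_{234} + \frac{7}{3} e_{235} + 21 e_{1234} + \frac{7}{2} e_{1235} - 7 e_{2345} + \frac{7}{6} e_{12345}
Answer: -21 e_{2} - 30 e_{5} - 10 e_{13} - 40 e_{34} + 14 e_{123} + 30 e_{134} - 56 e_{234} - \frac{14}{3} e_{235}


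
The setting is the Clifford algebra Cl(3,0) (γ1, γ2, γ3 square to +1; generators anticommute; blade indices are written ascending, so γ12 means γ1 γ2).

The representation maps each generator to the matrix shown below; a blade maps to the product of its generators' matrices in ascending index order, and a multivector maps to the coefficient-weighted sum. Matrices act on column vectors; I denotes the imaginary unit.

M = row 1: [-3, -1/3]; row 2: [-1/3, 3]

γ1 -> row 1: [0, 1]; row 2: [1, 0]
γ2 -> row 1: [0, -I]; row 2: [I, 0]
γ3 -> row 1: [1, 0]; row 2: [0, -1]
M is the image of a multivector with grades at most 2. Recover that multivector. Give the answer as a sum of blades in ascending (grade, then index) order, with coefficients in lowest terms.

Method: 1, rho(γ1), rho(γ2), rho(γ3) form a trace-orthogonal basis of the 2x2 complex matrices (tr(X Y) = 2 if X = Y, else 0), so M = m0*1 + m1*rho(γ1) + m2*rho(γ2) + m3*rho(γ3) with m0 = tr(M)/2 = 0, m1 = tr(M rho(γ1))/2 = -1/3, m2 = tr(M rho(γ2))/2 = 0, m3 = tr(M rho(γ3))/2 = -3.
Multiplying table entries, the bivector images are rho(γ12) = I*rho(γ3), rho(γ13) = -I*rho(γ2), rho(γ23) = I*rho(γ1); with real blade coefficients the real parts of m0..m3 are the coefficients of 1, γ1, γ2, γ3 and the imaginary parts give the bivectors (γ23: Im m1, γ13: -Im m2, γ12: Im m3).
Answer: -1/3*γ1 - 3*γ3


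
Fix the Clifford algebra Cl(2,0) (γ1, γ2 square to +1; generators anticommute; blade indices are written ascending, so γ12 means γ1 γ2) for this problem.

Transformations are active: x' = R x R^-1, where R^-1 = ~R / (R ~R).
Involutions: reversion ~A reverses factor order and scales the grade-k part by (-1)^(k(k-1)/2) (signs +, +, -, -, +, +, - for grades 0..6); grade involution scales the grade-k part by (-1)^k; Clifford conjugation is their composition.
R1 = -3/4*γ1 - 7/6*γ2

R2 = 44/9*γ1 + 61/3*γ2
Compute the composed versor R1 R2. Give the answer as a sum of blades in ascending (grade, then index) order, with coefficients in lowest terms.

Distribute over the terms of R1 (each basis-blade product reordered to ascending indices, repeated generators contracted through their squares):
(-3/4*γ1) R2 = -11/3 - 61/4*γ12
(-7/6*γ2) R2 = -427/18 + 154/27*γ12
Summing the partial products and collecting blades:
Answer: -493/18 - 1031/108*γ12


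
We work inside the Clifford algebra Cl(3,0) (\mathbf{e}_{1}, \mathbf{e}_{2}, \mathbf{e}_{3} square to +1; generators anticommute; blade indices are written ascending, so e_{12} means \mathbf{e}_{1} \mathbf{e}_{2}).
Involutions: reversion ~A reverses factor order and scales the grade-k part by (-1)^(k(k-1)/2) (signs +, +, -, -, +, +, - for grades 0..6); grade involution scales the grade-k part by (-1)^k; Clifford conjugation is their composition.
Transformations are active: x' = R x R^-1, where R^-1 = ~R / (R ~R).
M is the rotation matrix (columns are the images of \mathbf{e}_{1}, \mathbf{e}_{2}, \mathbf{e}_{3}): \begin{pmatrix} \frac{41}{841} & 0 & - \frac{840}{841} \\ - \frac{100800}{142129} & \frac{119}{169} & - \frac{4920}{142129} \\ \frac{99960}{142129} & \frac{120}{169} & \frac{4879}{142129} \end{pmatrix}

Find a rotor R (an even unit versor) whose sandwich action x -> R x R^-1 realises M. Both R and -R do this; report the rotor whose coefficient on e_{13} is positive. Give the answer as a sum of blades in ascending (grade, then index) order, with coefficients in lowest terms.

Method: write R = a + b12*e_{12} + b13*e_{13} + b23*e_{23} with a^2 + b12^2 + b13^2 + b23^2 = 1 (so R^-1 = ~R). Expanding the columns R e_j ~R gives tr M = 4a^2 - 1 and, from the antisymmetric part, M21 - M12 = -4a*b12, M13 - M31 = 4a*b13, M32 - M23 = -4a*b23.
Here tr M = \frac{111887}{142129}, so a^2 = (1 + tr M)/4 = \frac{63504}{142129} and a = ±\frac{252}{377}. Taking a = \frac{252}{377}: M21 - M12 = -\frac{100800}{142129}, M13 - M31 = -\frac{241920}{142129}, M32 - M23 = \frac{105840}{142129}, giving b12 = \frac{100}{377}, b13 = -\frac{240}{377}, b23 = -\frac{105}{377}, i.e. R = \frac{252}{377} + \frac{100}{377} e_{12} - \frac{240}{377} e_{13} - \frac{105}{377} e_{23}.
Its e_{13} coefficient is negative, so report the other preimage -R.
Answer: -\frac{252}{377} - \frac{100}{377} e_{12} + \frac{240}{377} e_{13} + \frac{105}{377} e_{23}. Sheet selection: the two-to-one cover makes ±R indistinguishable at the matrix level (trace \frac{111887}{142129}), so uniqueness comes from the required sign on e_{13}.


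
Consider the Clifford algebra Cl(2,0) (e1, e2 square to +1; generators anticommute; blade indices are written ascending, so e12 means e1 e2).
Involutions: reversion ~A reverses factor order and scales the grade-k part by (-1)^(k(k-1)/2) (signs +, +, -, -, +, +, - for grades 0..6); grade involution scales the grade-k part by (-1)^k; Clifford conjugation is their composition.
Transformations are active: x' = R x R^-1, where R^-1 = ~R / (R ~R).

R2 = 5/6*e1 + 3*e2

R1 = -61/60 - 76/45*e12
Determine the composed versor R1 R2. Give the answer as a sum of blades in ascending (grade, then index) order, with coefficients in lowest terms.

Distribute over the terms of R1 (each basis-blade product reordered to ascending indices, repeated generators contracted through their squares):
(-61/60) R2 = -61/72*e1 - 61/20*e2
(-76/45*e12) R2 = -76/15*e1 + 38/27*e2
Summing the partial products and collecting blades:
Answer: -2129/360*e1 - 887/540*e2


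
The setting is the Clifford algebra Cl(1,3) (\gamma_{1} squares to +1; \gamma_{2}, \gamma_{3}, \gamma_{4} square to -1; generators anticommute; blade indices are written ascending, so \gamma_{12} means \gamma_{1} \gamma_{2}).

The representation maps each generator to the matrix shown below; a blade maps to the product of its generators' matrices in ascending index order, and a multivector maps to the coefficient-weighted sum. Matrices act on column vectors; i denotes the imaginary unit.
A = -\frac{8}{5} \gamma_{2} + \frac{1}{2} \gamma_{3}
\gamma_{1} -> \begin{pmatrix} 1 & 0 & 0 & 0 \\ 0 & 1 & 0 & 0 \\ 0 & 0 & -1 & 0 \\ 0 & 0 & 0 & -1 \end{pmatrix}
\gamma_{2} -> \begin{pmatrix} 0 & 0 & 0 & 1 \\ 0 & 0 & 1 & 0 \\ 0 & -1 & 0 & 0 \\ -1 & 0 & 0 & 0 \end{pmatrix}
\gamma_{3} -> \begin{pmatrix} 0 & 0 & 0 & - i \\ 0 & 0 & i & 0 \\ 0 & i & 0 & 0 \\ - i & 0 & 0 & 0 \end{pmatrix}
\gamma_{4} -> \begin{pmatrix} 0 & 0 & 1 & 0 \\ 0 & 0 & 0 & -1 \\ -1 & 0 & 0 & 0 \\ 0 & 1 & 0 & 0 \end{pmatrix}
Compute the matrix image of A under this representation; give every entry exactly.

M = (-\frac{8}{5})*rho(\gamma_{2}) + (\frac{1}{2})*rho(\gamma_{3}), summed entrywise:
Answer: \begin{pmatrix} 0 & 0 & 0 & - \frac{8}{5} - \frac{i}{2} \\ 0 & 0 & - \frac{8}{5} + \frac{i}{2} & 0 \\ 0 & \frac{8}{5} + \frac{i}{2} & 0 & 0 \\ \frac{8}{5} - \frac{i}{2} & 0 & 0 & 0 \end{pmatrix}


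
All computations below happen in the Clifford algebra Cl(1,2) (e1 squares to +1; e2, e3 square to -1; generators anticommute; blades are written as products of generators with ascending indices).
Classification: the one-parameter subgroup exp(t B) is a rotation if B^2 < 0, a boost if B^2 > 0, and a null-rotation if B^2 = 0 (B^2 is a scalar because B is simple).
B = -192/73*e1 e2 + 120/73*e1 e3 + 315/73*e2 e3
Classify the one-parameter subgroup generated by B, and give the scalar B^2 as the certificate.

B^2 term by term: the squares give (-192/73)^2*(e1 e2)^2 + (120/73)^2*(e1 e3)^2 + (315/73)^2*(e2 e3)^2 = 36864/5329*(+1) + 14400/5329*(+1) + 99225/5329*(-1) = -9 (each basis 2-blade squares to minus the product of its generators' squares); cross terms between blades sharing an index anticommute and cancel. So B^2 = -9.
Answer: rotation, certificate B^2 = -9. Why this suffices: the scalar -9 survives any versor conjugation, so its sign alone determines the class however B is presented.


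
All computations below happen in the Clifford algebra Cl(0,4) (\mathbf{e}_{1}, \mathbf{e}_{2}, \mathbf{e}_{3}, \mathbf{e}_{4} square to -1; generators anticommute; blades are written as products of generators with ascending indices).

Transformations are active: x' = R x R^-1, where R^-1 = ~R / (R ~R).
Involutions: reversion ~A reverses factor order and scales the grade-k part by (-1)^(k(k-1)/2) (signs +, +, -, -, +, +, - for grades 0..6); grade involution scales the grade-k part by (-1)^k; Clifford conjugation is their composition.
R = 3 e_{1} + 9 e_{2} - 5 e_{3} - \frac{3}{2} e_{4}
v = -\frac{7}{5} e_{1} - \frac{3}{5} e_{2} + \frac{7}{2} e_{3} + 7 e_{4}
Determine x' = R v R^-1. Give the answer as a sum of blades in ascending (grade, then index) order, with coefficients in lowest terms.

~R = 3 e_{1} + 9 e_{2} - 5 e_{3} - \frac{3}{2} e_{4}, and R ~R = -\frac{469}{4}, so R^-1 = ~R / (-\frac{469}{4}).
R v = \frac{188}{5} + \frac{54}{5} e_{1} e_{2} + \frac{7}{2} e_{1} e_{3} + \frac{189}{10} e_{1} e_{4} + \frac{57}{2} e_{2} e_{3} + \frac{621}{10} e_{2} e_{4} - \frac{119}{4} e_{3} e_{4}
Answer: -\frac{1229}{2345} e_{1} - \frac{12129}{2345} e_{2} - \frac{275}{938} e_{3} - \frac{14159}{2345} e_{4}


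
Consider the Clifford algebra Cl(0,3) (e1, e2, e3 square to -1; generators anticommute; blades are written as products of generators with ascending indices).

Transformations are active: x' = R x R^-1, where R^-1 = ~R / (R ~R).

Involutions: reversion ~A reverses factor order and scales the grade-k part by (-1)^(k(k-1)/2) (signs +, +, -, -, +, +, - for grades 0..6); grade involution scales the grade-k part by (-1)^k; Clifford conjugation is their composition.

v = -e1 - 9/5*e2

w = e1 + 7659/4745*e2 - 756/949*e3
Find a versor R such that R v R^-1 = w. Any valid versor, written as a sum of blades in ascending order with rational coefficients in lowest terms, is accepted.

Why this works: both vectors square to -106/25, so q(v) = q(w) and R = v + w = -882/4745*e2 - 756/949*e3 carries v to w — its own direction survives, the complement (v - w)/2 flips.
Answer: -882/4745*e2 - 756/949*e3


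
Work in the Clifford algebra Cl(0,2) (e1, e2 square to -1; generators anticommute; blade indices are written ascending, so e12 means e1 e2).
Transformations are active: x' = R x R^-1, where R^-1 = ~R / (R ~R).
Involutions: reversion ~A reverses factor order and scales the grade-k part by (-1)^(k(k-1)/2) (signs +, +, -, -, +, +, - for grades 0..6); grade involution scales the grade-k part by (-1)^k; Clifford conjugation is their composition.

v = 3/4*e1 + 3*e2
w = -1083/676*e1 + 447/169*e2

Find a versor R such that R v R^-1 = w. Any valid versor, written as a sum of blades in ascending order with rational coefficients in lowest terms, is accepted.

Why this works: both vectors square to -153/16, so q(v) = q(w) and R = v + w = -144/169*e1 + 954/169*e2 carries v to w — its own direction survives, the complement (v - w)/2 flips.
Answer: -144/169*e1 + 954/169*e2


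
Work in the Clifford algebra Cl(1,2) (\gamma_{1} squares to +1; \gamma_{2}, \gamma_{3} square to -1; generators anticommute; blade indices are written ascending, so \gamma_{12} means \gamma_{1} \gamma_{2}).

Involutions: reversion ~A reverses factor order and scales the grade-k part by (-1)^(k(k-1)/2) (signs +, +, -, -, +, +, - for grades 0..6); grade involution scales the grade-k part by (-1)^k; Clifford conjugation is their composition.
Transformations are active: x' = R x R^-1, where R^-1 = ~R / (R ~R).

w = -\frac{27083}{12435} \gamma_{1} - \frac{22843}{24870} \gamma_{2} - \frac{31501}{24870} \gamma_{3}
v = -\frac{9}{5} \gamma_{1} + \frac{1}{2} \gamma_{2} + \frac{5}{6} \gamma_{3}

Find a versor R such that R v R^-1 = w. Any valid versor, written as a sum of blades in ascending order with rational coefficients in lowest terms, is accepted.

Equal squares first: v^2 = w^2 = \frac{1033}{450}. Then v + w = -\frac{49466}{12435} \gamma_{1} - \frac{5204}{12435} \gamma_{2} - \frac{1796}{4145} \gamma_{3} is a versor taking v to w, provided it is invertible.
Answer: -\frac{49466}{12435} \gamma_{1} - \frac{5204}{12435} \gamma_{2} - \frac{1796}{4145} \gamma_{3}


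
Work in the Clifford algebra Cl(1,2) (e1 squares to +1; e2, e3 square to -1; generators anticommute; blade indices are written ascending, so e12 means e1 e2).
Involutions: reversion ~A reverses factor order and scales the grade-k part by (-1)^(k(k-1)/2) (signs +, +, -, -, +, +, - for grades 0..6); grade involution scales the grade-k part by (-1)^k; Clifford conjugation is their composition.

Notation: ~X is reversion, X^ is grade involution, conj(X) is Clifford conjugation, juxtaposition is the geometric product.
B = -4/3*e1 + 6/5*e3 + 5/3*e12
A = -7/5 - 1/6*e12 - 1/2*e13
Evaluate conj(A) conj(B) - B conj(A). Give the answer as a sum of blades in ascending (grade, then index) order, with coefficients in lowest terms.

first term: -5/18 - 19/15*e1 - 2/9*e2 + 76/75*e3 + 7/3*e12 - 5/6*e23 - 1/5*e123
second term: 5/18 + 37/15*e1 - 2/9*e2 - 176/75*e3 - 7/3*e12 - 5/6*e23 + 1/5*e123
Answer: -5/9 - 56/15*e1 + 84/25*e3 + 14/3*e12 - 2/5*e123


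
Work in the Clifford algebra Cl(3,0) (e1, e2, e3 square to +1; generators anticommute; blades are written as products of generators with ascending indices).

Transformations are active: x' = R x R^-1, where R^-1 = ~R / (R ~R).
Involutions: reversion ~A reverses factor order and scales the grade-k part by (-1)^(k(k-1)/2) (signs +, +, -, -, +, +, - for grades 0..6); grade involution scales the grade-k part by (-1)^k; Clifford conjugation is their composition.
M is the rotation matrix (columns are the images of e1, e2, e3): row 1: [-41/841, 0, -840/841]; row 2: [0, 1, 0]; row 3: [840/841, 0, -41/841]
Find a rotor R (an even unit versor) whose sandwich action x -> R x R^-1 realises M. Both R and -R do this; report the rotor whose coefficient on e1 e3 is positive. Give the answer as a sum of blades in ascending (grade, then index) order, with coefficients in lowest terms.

Method: write R = a + b12*e1 e2 + b13*e1 e3 + b23*e2 e3 with a^2 + b12^2 + b13^2 + b23^2 = 1 (so R^-1 = ~R). Expanding the columns R e_j ~R gives tr M = 4a^2 - 1 and, from the antisymmetric part, M21 - M12 = -4a*b12, M13 - M31 = 4a*b13, M32 - M23 = -4a*b23.
Here tr M = 759/841, so a^2 = (1 + tr M)/4 = 400/841 and a = ±20/29. Taking a = 20/29: M21 - M12 = 0, M13 - M31 = -1680/841, M32 - M23 = 0, giving b12 = 0, b13 = -21/29, b23 = 0, i.e. R = 20/29 - 21/29*e1 e3.
Its e1 e3 coefficient is negative, so report the other preimage -R.
Answer: -20/29 + 21/29*e1 e3. Uniqueness: Spin(3) -> SO(3) maps R and -R to the same rotation of trace 759/841; fixing the sign of the e1 e3 coefficient removes the ambiguity.


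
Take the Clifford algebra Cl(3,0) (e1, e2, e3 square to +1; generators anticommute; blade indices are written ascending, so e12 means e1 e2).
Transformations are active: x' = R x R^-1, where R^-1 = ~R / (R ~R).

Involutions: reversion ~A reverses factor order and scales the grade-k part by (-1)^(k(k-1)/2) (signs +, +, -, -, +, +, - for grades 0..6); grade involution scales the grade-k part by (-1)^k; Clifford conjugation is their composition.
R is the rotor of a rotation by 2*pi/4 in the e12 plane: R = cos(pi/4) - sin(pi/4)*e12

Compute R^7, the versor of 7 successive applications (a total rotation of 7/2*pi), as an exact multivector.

Because a rotor carries half the rotation angle, composing 7 copies of this e12-plane rotor multiplies the phase: 7*(pi/4) = 7*pi/4, hence R^7 = cos(7*pi/4) - sin(7*pi/4)*e12.
cos(7*pi/4) = sqrt(2)/2 and sin(7*pi/4) = -sqrt(2)/2, so R^7 = sqrt(2)/2 + sqrt(2)/2*e12. The net rotation is 3/2*pi (after discarding 1 full turn, each of which contributes a factor -1 to the rotor); the rotor keeps the half-angle phase exactly.
Answer: sqrt(2)/2 + sqrt(2)/2*e12


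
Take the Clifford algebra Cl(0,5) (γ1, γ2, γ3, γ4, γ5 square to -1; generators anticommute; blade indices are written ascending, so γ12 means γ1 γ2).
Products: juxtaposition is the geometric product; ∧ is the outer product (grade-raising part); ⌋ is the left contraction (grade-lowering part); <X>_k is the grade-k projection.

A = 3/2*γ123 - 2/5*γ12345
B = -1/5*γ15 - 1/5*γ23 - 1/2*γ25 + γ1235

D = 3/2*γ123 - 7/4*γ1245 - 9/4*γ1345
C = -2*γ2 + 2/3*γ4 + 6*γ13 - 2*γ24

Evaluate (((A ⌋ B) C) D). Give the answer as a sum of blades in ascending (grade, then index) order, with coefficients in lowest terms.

step 1: 3/2*γ5
step 2: 3*γ25 - γ45 + 9*γ135 - 3*γ245
step 3: -21/4*γ1 + 81/4*γ4 - 7/4*γ12 - 9/4*γ13 - 21/4*γ14 - 27/2*γ25 + 27/4*γ123 - 9/2*γ135 + 63/4*γ234 + 27/4*γ1234 - 9/2*γ1345 - 3/2*γ12345
Answer: -21/4*γ1 + 81/4*γ4 - 7/4*γ12 - 9/4*γ13 - 21/4*γ14 - 27/2*γ25 + 27/4*γ123 - 9/2*γ135 + 63/4*γ234 + 27/4*γ1234 - 9/2*γ1345 - 3/2*γ12345


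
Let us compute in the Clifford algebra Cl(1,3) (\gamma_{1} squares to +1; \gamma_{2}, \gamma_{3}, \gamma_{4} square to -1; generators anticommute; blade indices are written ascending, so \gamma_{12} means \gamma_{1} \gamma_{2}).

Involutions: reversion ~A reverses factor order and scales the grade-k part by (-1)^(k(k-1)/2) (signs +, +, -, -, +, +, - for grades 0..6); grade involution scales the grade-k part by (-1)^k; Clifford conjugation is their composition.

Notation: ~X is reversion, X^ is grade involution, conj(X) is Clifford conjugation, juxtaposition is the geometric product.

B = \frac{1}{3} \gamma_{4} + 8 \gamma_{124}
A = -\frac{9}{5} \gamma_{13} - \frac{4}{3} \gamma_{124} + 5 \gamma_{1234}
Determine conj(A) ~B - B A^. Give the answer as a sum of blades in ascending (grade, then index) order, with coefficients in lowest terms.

first term: -\frac{32}{3} + 40 \gamma_{3} + \frac{4}{9} \gamma_{12} - \frac{5}{3} \gamma_{123} + \frac{3}{5} \gamma_{134} - \frac{72}{5} \gamma_{234}
second term: -\frac{32}{3} + 40 \gamma_{3} - \frac{4}{9} \gamma_{12} + \frac{5}{3} \gamma_{123} - \frac{3}{5} \gamma_{134} + \frac{72}{5} \gamma_{234}
Answer: \frac{8}{9} \gamma_{12} - \frac{10}{3} \gamma_{123} + \frac{6}{5} \gamma_{134} - \frac{144}{5} \gamma_{234}


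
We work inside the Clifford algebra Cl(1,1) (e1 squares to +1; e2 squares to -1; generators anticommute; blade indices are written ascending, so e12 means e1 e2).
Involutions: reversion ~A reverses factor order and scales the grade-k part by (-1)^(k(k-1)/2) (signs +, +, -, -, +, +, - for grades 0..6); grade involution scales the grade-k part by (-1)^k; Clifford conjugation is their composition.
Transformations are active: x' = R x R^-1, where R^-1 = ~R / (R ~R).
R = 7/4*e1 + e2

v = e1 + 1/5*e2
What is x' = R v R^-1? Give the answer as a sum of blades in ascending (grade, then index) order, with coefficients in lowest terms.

~R = 7/4*e1 + e2, and R ~R = 33/16, so R^-1 = ~R / (33/16).
R v = 31/20 - 13/20*e12
Answer: 269/165*e1 + 43/33*e2


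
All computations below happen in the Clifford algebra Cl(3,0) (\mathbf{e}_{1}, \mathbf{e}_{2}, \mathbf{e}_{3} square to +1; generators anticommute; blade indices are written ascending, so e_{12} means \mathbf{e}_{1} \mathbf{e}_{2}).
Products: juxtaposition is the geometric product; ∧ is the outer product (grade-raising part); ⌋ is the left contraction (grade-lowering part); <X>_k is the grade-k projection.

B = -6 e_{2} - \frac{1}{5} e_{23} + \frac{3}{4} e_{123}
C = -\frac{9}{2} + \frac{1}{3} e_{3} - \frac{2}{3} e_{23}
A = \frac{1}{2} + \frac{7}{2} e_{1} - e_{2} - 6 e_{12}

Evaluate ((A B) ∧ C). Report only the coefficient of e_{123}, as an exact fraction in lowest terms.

step 1: 6 + 36 e_{1} - 3 e_{2} + \frac{47}{10} e_{3} - 21 e_{12} + \frac{39}{20} e_{13} + \frac{101}{40} e_{23} - \frac{13}{40} e_{123}
step 2: -27 - 162 e_{1} + \frac{27}{2} e_{2} - \frac{383}{20} e_{3} + \frac{189}{2} e_{12} + \frac{129}{40} e_{13} - \frac{1309}{80} e_{23} - \frac{2363}{80} e_{123}
Answer: -\frac{2363}{80}


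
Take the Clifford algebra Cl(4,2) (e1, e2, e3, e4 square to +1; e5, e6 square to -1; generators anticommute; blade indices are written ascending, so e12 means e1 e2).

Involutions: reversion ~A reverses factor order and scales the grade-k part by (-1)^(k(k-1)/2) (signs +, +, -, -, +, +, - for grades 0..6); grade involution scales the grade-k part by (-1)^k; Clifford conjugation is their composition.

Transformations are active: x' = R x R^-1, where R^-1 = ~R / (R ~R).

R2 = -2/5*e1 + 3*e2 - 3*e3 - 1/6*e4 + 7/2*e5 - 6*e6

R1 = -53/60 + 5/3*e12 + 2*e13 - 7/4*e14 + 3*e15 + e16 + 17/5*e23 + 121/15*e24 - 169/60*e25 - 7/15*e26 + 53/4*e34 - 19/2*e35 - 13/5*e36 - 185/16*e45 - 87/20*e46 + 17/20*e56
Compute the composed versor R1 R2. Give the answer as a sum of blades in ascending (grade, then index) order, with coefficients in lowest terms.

Distribute over the terms of R2 (each basis-blade product reordered to ascending indices, repeated generators contracted through their squares):
R1 (-2/5*e1) = 53/150*e1 + 2/3*e2 + 4/5*e3 - 7/10*e4 + 6/5*e5 + 2/5*e6 - 34/25*e123 - 242/75*e124 + 169/150*e125 + 14/75*e126 - 53/10*e134 + 19/5*e135 + 26/25*e136 + 37/8*e145 + 87/50*e146 - 17/50*e156
R1 (3*e2) = 5*e1 - 53/20*e2 - 51/5*e3 - 121/5*e4 + 169/20*e5 + 7/5*e6 - 6*e123 + 21/4*e124 - 9*e125 - 3*e126 + 159/4*e234 - 57/2*e235 - 39/5*e236 - 555/16*e245 - 261/20*e246 + 51/20*e256
R1 (-3*e3) = -6*e1 - 51/5*e2 + 53/20*e3 + 159/4*e4 - 57/2*e5 - 39/5*e6 - 5*e123 - 21/4*e134 + 9*e135 + 3*e136 + 121/5*e234 - 169/20*e235 - 7/5*e236 + 555/16*e345 + 261/20*e346 - 51/20*e356
R1 (-1/6*e4) = 7/24*e1 - 121/90*e2 - 53/24*e3 + 53/360*e4 - 185/96*e5 - 29/40*e6 - 5/18*e124 - 1/3*e134 + 1/2*e145 + 1/6*e146 - 17/30*e234 - 169/360*e245 - 7/90*e246 - 19/12*e345 - 13/30*e346 - 17/120*e456
R1 (7/2*e5) = -21/2*e1 + 1183/120*e2 + 133/4*e3 + 1295/32*e4 - 371/120*e5 + 119/40*e6 + 35/6*e125 + 7*e135 - 49/8*e145 - 7/2*e156 + 119/10*e235 + 847/30*e245 + 49/30*e256 + 371/8*e345 + 91/10*e356 + 609/40*e456
R1 (-6*e6) = 6*e1 - 14/5*e2 - 78/5*e3 - 261/10*e4 + 51/10*e5 + 53/10*e6 - 10*e126 - 12*e136 + 21/2*e146 - 18*e156 - 102/5*e236 - 242/5*e246 + 169/10*e256 - 159/2*e346 + 57*e356 + 555/8*e456
Summing the partial products and collecting blades:
Answer: -971/200*e1 - 2329/360*e2 + 1043/120*e3 + 42287/1440*e4 - 3003/160*e5 + 31/20*e6 - 309/25*e123 + 1571/900*e124 - 51/25*e125 - 961/75*e126 - 653/60*e134 + 99/5*e135 - 199/25*e136 - e145 + 1861/150*e146 - 546/25*e156 + 3803/60*e234 - 501/20*e235 - 148/5*e236 - 997/144*e245 - 2215/36*e246 + 253/12*e256 + 3815/48*e345 - 4013/60*e346 + 1271/20*e356 + 2027/24*e456


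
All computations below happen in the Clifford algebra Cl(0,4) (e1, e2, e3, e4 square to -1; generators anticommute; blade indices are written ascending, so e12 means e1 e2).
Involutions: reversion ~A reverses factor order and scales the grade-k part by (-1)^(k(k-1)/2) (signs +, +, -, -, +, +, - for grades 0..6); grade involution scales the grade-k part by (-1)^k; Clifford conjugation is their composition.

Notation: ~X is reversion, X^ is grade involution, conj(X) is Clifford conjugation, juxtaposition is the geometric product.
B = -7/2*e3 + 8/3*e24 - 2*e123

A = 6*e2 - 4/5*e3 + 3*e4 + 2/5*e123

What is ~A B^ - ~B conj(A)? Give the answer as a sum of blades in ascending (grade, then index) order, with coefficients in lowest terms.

first term: 2 + 8*e2 - 16*e4 + 3*e12 + 12*e13 + 21*e23 - 21/2*e34 - 16/15*e134 + 32/15*e234 - 6*e1234
second term: 18/5 - 8*e2 + 16*e4 - 1/5*e12 - 12*e13 - 21*e23 + 21/2*e34 + 16/15*e134 + 32/15*e234 - 6*e1234
Answer: -8/5 + 16*e2 - 32*e4 + 16/5*e12 + 24*e13 + 42*e23 - 21*e34 - 32/15*e134


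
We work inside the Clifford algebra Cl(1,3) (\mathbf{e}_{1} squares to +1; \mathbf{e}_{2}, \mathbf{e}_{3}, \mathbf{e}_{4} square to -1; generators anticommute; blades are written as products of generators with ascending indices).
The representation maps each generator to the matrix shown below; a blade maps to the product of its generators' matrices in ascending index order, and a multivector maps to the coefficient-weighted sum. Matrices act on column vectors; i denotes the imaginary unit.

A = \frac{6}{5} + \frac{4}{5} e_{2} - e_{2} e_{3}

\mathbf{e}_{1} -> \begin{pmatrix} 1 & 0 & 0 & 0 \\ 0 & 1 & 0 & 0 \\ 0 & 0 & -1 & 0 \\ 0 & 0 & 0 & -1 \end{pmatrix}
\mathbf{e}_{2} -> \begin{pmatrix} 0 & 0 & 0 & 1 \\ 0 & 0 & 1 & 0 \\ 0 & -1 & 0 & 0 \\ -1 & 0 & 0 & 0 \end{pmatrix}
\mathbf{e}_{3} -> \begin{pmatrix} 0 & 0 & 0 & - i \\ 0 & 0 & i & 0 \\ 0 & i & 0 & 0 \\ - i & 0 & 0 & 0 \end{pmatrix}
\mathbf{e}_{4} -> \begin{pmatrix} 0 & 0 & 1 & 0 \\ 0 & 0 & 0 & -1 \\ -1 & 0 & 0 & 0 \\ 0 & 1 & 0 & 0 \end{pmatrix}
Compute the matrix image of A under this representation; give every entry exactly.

Bivector images (products of the table entries): rho(e_{2} e_{3}) = rho(\mathbf{e}_{2})rho(\mathbf{e}_{3}) = \begin{pmatrix} - i & 0 & 0 & 0 \\ 0 & i & 0 & 0 \\ 0 & 0 & - i & 0 \\ 0 & 0 & 0 & i \end{pmatrix}.
M = (\frac{6}{5})*1 + (\frac{4}{5})*rho(e_{2}) + (-1)*rho(e_{2} e_{3}), summed entrywise (1 is the identity matrix):
Answer: \begin{pmatrix} \frac{6}{5} + i & 0 & 0 & \frac{4}{5} \\ 0 & \frac{6}{5} - i & \frac{4}{5} & 0 \\ 0 & - \frac{4}{5} & \frac{6}{5} + i & 0 \\ - \frac{4}{5} & 0 & 0 & \frac{6}{5} - i \end{pmatrix}


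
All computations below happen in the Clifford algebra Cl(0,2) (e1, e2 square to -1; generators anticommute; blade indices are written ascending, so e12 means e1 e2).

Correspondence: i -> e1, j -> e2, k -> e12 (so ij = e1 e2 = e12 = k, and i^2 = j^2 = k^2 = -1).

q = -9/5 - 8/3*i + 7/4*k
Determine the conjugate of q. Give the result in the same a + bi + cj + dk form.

In blades: q = -9/5 - 8/3*e1 + 7/4*e12.
Conjugation here is Clifford conjugation: the scalar is fixed and the grade-1 and grade-2 blades all flip sign, giving -9/5 + 8/3*e1 - 7/4*e12; translating back:
Answer: -9/5 + 8/3*i - 7/4*k


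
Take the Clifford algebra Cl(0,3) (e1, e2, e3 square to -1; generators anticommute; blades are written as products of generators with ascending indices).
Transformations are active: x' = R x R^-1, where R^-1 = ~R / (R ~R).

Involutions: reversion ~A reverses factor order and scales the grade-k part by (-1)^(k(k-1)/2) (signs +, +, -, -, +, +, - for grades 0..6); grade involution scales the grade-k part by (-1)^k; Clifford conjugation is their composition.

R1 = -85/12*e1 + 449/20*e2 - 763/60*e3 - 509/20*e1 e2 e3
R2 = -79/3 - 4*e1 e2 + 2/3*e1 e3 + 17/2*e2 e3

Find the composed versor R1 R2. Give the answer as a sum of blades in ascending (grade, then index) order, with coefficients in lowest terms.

Distribute over the terms of R1 (each basis-blade product reordered to ascending indices, repeated generators contracted through their squares):
(-85/12*e1) R2 = 6715/36*e1 - 85/3*e2 + 85/18*e3 - 1445/24*e1 e2 e3
(449/20*e2) R2 = -449/5*e1 - 35471/60*e2 - 7633/40*e3 - 449/30*e1 e2 e3
(-763/60*e3) R2 = -763/90*e1 - 12971/120*e2 + 60277/180*e3 + 763/15*e1 e2 e3
(-509/20*e1 e2 e3) R2 = 8653/40*e1 - 509/30*e2 - 509/5*e3 + 40211/60*e1 e2 e3
Summing the partial products and collecting blades:
Answer: 12183/40*e1 - 29783/40*e2 + 16909/360*e3 + 5167/8*e1 e2 e3


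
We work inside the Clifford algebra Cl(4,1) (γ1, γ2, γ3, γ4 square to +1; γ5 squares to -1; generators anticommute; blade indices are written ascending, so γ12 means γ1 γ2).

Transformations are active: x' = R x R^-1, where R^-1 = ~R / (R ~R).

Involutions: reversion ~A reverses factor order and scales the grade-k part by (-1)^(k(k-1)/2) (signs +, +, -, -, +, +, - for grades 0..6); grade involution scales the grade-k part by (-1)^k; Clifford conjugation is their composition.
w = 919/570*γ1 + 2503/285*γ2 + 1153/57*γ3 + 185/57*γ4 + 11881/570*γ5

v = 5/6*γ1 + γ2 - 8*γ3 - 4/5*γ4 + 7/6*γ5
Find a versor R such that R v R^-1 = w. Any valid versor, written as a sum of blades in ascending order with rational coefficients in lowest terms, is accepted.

Why this works: both vectors square to 4873/75, so q(v) = q(w) and R = v + w = 697/285*γ1 + 2788/285*γ2 + 697/57*γ3 + 697/285*γ4 + 2091/95*γ5 carries v to w — its own direction survives, the complement (v - w)/2 flips.
Answer: 697/285*γ1 + 2788/285*γ2 + 697/57*γ3 + 697/285*γ4 + 2091/95*γ5


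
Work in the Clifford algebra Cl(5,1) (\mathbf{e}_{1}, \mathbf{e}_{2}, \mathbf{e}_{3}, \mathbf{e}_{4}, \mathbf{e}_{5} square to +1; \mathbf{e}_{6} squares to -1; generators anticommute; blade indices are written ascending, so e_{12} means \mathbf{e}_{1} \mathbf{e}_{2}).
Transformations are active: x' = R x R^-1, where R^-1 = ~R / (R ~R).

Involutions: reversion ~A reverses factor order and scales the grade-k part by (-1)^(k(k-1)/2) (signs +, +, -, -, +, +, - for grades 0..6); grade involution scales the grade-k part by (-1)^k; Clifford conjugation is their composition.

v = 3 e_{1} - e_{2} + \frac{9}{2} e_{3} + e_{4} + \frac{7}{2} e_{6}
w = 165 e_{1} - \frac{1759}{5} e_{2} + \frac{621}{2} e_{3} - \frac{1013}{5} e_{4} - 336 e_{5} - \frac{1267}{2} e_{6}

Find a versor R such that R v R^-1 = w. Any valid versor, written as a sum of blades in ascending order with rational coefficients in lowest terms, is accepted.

Why this works: both vectors square to 19, so q(v) = q(w) and R = v + w = 168 e_{1} - \frac{1764}{5} e_{2} + 315 e_{3} - \frac{1008}{5} e_{4} - 336 e_{5} - 630 e_{6} carries v to w — its own direction survives, the complement (v - w)/2 flips.
Answer: 168 e_{1} - \frac{1764}{5} e_{2} + 315 e_{3} - \frac{1008}{5} e_{4} - 336 e_{5} - 630 e_{6}


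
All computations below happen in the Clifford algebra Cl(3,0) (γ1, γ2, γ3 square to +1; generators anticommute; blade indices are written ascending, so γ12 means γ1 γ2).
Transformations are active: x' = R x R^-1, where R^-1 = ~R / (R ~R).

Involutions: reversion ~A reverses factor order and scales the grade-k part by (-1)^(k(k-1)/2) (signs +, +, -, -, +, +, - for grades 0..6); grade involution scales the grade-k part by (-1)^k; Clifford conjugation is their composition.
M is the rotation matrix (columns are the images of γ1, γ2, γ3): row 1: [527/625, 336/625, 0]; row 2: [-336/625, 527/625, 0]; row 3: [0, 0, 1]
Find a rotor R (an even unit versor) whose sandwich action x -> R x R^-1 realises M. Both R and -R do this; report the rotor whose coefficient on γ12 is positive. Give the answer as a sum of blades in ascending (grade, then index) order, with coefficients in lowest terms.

Method: write R = a + b12*γ12 + b13*γ13 + b23*γ23 with a^2 + b12^2 + b13^2 + b23^2 = 1 (so R^-1 = ~R). Expanding the columns R e_j ~R gives tr M = 4a^2 - 1 and, from the antisymmetric part, M21 - M12 = -4a*b12, M13 - M31 = 4a*b13, M32 - M23 = -4a*b23.
Here tr M = 1679/625, so a^2 = (1 + tr M)/4 = 576/625 and a = ±24/25. Taking a = 24/25: M21 - M12 = -672/625, M13 - M31 = 0, M32 - M23 = 0, giving b12 = 7/25, b13 = 0, b23 = 0, i.e. R = 24/25 + 7/25*γ12.
Its γ12 coefficient is already positive.
Answer: 24/25 + 7/25*γ12. Why the constraint matters: R and -R act identically through the sandwich — M has trace 1679/625 either way — so only the sign condition on γ12 picks one of the two preimages.


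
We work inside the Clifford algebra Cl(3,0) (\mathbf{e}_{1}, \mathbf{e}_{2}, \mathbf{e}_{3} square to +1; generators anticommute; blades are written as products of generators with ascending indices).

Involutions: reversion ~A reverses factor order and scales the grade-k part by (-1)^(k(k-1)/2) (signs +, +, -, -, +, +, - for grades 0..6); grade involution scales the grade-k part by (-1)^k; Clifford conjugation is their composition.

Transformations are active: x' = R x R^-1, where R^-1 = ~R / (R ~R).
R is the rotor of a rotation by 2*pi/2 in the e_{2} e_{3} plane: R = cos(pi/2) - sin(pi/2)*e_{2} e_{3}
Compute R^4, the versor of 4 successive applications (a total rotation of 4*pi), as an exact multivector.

The rotor phase is half the rotation angle and phases add under composition, so 4 steps in the e_{2} e_{3} plane accumulate phase 4*(pi/2) = 2 \pi: R^4 = cos(2 \pi) - sin(2 \pi)*e_{2} e_{3}.
cos(2 \pi) = 1 and sin(2 \pi) = 0, so R^4 = 1. The total rotation 4*pi is 2 full turns, so every vector returns to itself, yet the rotor is +1, back on the identity sheet (an even number of 2*pi turns).
Answer: 1


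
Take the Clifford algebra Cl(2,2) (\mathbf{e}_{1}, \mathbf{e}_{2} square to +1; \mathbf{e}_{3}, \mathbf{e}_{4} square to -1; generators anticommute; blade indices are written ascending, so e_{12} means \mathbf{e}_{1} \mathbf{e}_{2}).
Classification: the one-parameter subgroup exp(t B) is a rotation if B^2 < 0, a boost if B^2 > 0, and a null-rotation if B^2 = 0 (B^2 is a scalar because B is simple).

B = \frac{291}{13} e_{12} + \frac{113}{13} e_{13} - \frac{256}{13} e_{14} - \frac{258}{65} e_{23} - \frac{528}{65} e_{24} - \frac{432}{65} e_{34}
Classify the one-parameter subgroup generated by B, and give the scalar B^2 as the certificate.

B^2 term by term: the squares give (\frac{291}{13})^2*(e_{12})^2 + (\frac{113}{13})^2*(e_{13})^2 + (-\frac{256}{13})^2*(e_{14})^2 + (-\frac{258}{65})^2*(e_{23})^2 + (-\frac{528}{65})^2*(e_{24})^2 + (-\frac{432}{65})^2*(e_{34})^2 = \frac{84681}{169}*(-1) + \frac{12769}{169}*(+1) + \frac{65536}{169}*(+1) + \frac{66564}{4225}*(+1) + \frac{278784}{4225}*(+1) + \frac{186624}{4225}*(-1) = -\frac{4}{25} (each basis 2-blade squares to minus the product of its generators' squares); cross terms between blades sharing an index anticommute and cancel; the commuting (index-disjoint) pairs give grade-4 terms 2*c*c'*(blade product), which cancel blade by blade — e_{1234}: -\frac{251424}{845} + \frac{119328}{845} + \frac{132096}{845} = 0 — confirming B is simple. So B^2 = -\frac{4}{25}.
Answer: rotation, certificate B^2 = -\frac{4}{25}. Key observation: B^2 = -\frac{4}{25} is a conjugation invariant, so its sign decides the class regardless of the surface form of B.


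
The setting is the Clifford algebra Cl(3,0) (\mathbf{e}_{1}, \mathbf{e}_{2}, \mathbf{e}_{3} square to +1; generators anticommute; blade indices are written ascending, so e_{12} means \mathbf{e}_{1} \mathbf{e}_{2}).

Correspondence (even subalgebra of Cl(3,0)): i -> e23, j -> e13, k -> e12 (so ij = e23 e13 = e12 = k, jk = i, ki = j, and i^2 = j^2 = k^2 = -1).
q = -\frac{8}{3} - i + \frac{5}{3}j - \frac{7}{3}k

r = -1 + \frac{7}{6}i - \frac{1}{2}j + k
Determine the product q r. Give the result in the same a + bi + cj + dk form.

In blades: q = -\frac{8}{3} - \frac{7}{3} e_{12} + \frac{5}{3} e_{13} - e_{23}, r = -1 + e_{12} - \frac{1}{2} e_{13} + \frac{7}{6} e_{23}.
Distribute q over r term by term (generator squares from the signature, products reordered to ascending indices): (-\frac{8}{3})*r = \frac{8}{3} - \frac{8}{3} e_{12} + \frac{4}{3} e_{13} - \frac{28}{9} e_{23}; (-\frac{7}{3} e_{12})*r = \frac{7}{3} + \frac{7}{3} e_{12} - \frac{49}{18} e_{13} - \frac{7}{6} e_{23}; (\frac{5}{3} e_{13})*r = \frac{5}{6} - \frac{35}{18} e_{12} - \frac{5}{3} e_{13} + \frac{5}{3} e_{23}; (-e_{23})*r = \frac{7}{6} + \frac{1}{2} e_{12} + e_{13} + e_{23}.
Sum: 7 - \frac{16}{9} e_{12} - \frac{37}{18} e_{13} - \frac{29}{18} e_{23}; translating back through the correspondence:
Answer: 7 - \frac{29}{18}i - \frac{37}{18}j - \frac{16}{9}k


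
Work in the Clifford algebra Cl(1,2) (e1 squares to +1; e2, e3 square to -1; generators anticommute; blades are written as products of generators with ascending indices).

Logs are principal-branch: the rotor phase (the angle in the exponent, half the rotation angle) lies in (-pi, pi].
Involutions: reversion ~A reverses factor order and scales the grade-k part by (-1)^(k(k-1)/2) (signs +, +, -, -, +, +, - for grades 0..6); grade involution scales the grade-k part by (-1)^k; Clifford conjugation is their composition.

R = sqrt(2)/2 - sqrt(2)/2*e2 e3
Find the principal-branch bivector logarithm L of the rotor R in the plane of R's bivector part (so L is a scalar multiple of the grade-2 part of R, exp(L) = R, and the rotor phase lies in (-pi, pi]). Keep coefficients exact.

The scalar part of R is sqrt(2)/2, so the principal-branch rotor phase is pinned; divide the bivector part by its sine to get the unit plane — L is the phase times that plane.
Concretely: cos(phase) = sqrt(2)/2 gives phase = ±pi/4, and since phase/sin(phase) is even the sign is immaterial: L = (phase/sin(phase)) * <R>_2 = (sqrt(2)*pi/4) * <R>_2.
Answer: -pi/4*e2 e3


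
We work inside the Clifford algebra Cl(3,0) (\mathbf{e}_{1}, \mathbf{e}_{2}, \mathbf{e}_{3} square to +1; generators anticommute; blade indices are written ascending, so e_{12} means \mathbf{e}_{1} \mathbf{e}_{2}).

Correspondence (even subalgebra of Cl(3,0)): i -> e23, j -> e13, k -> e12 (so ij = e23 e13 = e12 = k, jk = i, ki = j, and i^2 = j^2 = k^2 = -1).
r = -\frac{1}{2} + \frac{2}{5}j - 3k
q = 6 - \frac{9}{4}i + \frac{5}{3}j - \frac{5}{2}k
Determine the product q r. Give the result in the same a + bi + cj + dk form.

In blades: q = 6 - \frac{5}{2} e_{12} + \frac{5}{3} e_{13} - \frac{9}{4} e_{23}, r = -\frac{1}{2} - 3 e_{12} + \frac{2}{5} e_{13}.
Distribute q over r term by term (generator squares from the signature, products reordered to ascending indices): (6)*r = -3 - 18 e_{12} + \frac{12}{5} e_{13}; (-\frac{5}{2} e_{12})*r = -\frac{15}{2} + \frac{5}{4} e_{12} + e_{23}; (\frac{5}{3} e_{13})*r = -\frac{2}{3} - \frac{5}{6} e_{13} - 5 e_{23}; (-\frac{9}{4} e_{23})*r = -\frac{9}{10} e_{12} - \frac{27}{4} e_{13} + \frac{9}{8} e_{23}.
Sum: -\frac{67}{6} - \frac{353}{20} e_{12} - \frac{311}{60} e_{13} - \frac{23}{8} e_{23}; translating back through the correspondence:
Answer: -\frac{67}{6} - \frac{23}{8}i - \frac{311}{60}j - \frac{353}{20}k


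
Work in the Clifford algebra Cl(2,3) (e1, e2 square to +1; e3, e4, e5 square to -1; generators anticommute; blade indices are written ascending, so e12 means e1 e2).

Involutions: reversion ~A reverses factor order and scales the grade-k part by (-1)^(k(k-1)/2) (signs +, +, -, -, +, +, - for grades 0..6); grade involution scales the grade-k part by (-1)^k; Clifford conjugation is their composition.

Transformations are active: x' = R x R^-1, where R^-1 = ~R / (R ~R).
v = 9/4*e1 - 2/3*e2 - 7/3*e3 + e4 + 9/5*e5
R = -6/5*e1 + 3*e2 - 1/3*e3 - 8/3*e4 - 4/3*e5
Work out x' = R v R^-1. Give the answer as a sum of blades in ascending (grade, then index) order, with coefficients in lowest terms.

~R = -6/5*e1 + 3*e2 - 1/3*e3 - 8/3*e4 - 4/3*e5, and R ~R = 36/25, so R^-1 = ~R / (36/25).
R v = -37/90 - 119/20*e12 + 71/20*e13 + 24/5*e14 + 21/25*e15 - 65/9*e23 + 11/9*e24 + 203/45*e25 - 59/9*e34 - 167/45*e35 - 52/15*e45
Answer: -169/108*e1 - 113/108*e2 + 2453/972*e3 + 127/243*e4 - 1262/1215*e5


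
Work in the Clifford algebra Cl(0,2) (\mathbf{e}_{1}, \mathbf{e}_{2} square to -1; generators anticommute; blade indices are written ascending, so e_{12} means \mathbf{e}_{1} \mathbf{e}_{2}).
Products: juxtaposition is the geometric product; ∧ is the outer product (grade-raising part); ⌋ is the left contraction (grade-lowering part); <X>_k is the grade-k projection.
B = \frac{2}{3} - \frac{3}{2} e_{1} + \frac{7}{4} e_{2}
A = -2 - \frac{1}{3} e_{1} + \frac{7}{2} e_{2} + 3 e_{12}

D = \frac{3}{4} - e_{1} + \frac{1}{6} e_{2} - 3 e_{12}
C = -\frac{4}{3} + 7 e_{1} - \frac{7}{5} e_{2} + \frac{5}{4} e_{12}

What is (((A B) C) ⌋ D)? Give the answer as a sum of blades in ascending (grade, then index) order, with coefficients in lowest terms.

step 1: -\frac{191}{24} - \frac{89}{36} e_{1} - \frac{17}{3} e_{2} + \frac{20}{3} e_{12}
step 2: \frac{233}{20} - \frac{10835}{216} e_{1} + \frac{16429}{240} e_{2} + \frac{34979}{1440} e_{12}
step 3: \frac{8657}{432} - \frac{17361}{80} e_{1} - \frac{13369}{90} e_{2} - \frac{699}{20} e_{12}
Answer: \frac{8657}{432} - \frac{17361}{80} e_{1} - \frac{13369}{90} e_{2} - \frac{699}{20} e_{12}
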